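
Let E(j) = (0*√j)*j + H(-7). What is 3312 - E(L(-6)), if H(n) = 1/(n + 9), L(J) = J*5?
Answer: 6623/2 ≈ 3311.5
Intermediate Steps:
L(J) = 5*J
H(n) = 1/(9 + n)
E(j) = ½ (E(j) = (0*√j)*j + 1/(9 - 7) = 0*j + 1/2 = 0 + ½ = ½)
3312 - E(L(-6)) = 3312 - 1*½ = 3312 - ½ = 6623/2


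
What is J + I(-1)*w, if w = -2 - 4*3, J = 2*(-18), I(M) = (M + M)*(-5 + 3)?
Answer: -92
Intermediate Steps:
I(M) = -4*M (I(M) = (2*M)*(-2) = -4*M)
J = -36
w = -14 (w = -2 - 12 = -14)
J + I(-1)*w = -36 - 4*(-1)*(-14) = -36 + 4*(-14) = -36 - 56 = -92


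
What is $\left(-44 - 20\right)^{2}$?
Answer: $4096$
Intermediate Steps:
$\left(-44 - 20\right)^{2} = \left(-64\right)^{2} = 4096$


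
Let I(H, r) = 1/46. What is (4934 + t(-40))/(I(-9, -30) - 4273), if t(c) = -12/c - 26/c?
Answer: -2270077/1965570 ≈ -1.1549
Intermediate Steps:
I(H, r) = 1/46
t(c) = -38/c
(4934 + t(-40))/(I(-9, -30) - 4273) = (4934 - 38/(-40))/(1/46 - 4273) = (4934 - 38*(-1/40))/(-196557/46) = (4934 + 19/20)*(-46/196557) = (98699/20)*(-46/196557) = -2270077/1965570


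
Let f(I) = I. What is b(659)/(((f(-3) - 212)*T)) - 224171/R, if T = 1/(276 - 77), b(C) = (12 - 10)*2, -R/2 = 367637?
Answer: -537081339/158083910 ≈ -3.3974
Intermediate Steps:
R = -735274 (R = -2*367637 = -735274)
b(C) = 4 (b(C) = 2*2 = 4)
T = 1/199 ≈ 0.0050251
b(659)/(((f(-3) - 212)*T)) - 224171/R = 4/(((-3 - 212)*(1/199))) - 224171/(-735274) = 4/((-215*1/199)) - 224171*(-1/735274) = 4/(-215/199) + 224171/735274 = 4*(-199/215) + 224171/735274 = -796/215 + 224171/735274 = -537081339/158083910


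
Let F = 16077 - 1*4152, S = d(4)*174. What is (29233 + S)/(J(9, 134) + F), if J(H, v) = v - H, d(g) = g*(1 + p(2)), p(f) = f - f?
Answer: 29929/12050 ≈ 2.4837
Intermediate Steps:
p(f) = 0
d(g) = g (d(g) = g*(1 + 0) = g*1 = g)
S = 696 (S = 4*174 = 696)
F = 11925 (F = 16077 - 4152 = 11925)
(29233 + S)/(J(9, 134) + F) = (29233 + 696)/((134 - 1*9) + 11925) = 29929/((134 - 9) + 11925) = 29929/(125 + 11925) = 29929/12050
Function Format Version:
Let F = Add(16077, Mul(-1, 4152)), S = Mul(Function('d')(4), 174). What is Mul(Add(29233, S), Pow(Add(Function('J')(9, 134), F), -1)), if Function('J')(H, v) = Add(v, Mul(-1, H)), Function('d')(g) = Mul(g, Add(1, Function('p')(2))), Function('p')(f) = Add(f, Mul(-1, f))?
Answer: Rational(29929, 12050) ≈ 2.4837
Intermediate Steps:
Function('p')(f) = 0
Function('d')(g) = g (Function('d')(g) = Mul(g, Add(1, 0)) = Mul(g, 1) = g)
S = 696 (S = Mul(4, 174) = 696)
F = 11925 (F = Add(16077, -4152) = 11925)
Mul(Add(29233, S), Pow(Add(Function('J')(9, 134), F), -1)) = Mul(Add(29233, 696), Pow(Add(Add(134, Mul(-1, 9)), 11925), -1)) = Mul(29929, Pow(Add(Add(134, -9), 11925), -1)) = Mul(29929, Pow(Add(125, 11925), -1)) = Mul(29929, Pow(12050, -1)) = Mul(29929, Rational(1, 12050)) = Rational(29929, 12050)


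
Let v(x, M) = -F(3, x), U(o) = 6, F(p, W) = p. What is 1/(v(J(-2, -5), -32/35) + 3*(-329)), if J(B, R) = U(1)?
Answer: -1/990 ≈ -0.0010101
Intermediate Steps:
J(B, R) = 6
v(x, M) = -3 (v(x, M) = -1*3 = -3)
1/(v(J(-2, -5), -32/35) + 3*(-329)) = 1/(-3 + 3*(-329)) = 1/(-3 - 987) = 1/(-990) = -1/990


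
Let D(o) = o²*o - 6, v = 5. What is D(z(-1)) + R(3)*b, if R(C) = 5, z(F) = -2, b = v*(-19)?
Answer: -489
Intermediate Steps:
b = -95 (b = 5*(-19) = -95)
D(o) = -6 + o³ (D(o) = o³ - 6 = -6 + o³)
D(z(-1)) + R(3)*b = (-6 + (-2)³) + 5*(-95) = (-6 - 8) - 475 = -14 - 475 = -489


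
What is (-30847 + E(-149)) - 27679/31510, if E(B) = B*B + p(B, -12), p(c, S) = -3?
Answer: -272557669/31510 ≈ -8649.9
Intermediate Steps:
E(B) = -3 + B**2 (E(B) = B*B - 3 = B**2 - 3 = -3 + B**2)
(-30847 + E(-149)) - 27679/31510 = (-30847 + (-3 + (-149)**2)) - 27679/31510 = (-30847 + (-3 + 22201)) - 27679*1/31510 = (-30847 + 22198) - 27679/31510 = -8649 - 27679/31510 = -272557669/31510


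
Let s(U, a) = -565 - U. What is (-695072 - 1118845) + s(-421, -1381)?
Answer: -1814061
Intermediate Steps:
(-695072 - 1118845) + s(-421, -1381) = (-695072 - 1118845) + (-565 - 1*(-421)) = -1813917 + (-565 + 421) = -1813917 - 144 = -1814061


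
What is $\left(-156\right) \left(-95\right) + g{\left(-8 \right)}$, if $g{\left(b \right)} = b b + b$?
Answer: $14876$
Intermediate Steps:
$g{\left(b \right)} = b + b^{2}$ ($g{\left(b \right)} = b^{2} + b = b + b^{2}$)
$\left(-156\right) \left(-95\right) + g{\left(-8 \right)} = \left(-156\right) \left(-95\right) - 8 \left(1 - 8\right) = 14820 - -56 = 14820 + 56 = 14876$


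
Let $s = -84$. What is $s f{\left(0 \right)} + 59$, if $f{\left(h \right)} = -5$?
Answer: $479$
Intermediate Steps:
$s f{\left(0 \right)} + 59 = \left(-84\right) \left(-5\right) + 59 = 420 + 59 = 479$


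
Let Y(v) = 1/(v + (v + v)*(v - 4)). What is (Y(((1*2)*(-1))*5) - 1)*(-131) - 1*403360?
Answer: -108871961/270 ≈ -4.0323e+5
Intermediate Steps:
Y(v) = 1/(v + 2*v*(-4 + v)) (Y(v) = 1/(v + (2*v)*(-4 + v)) = 1/(v + 2*v*(-4 + v)))
(Y(((1*2)*(-1))*5) - 1)*(-131) - 1*403360 = (1/(((((1*2)*(-1))*5))*(-7 + 2*(((1*2)*(-1))*5))) - 1)*(-131) - 1*403360 = (1/((((2*(-1))*5))*(-7 + 2*((2*(-1))*5))) - 1)*(-131) - 403360 = (1/(((-2*5))*(-7 + 2*(-2*5))) - 1)*(-131) - 403360 = (1/((-10)*(-7 + 2*(-10))) - 1)*(-131) - 403360 = (-1/(10*(-7 - 20)) - 1)*(-131) - 403360 = (-⅒/(-27) - 1)*(-131) - 403360 = (-⅒*(-1/27) - 1)*(-131) - 403360 = (1/270 - 1)*(-131) - 403360 = -269/270*(-131) - 403360 = 35239/270 - 403360 = -108871961/270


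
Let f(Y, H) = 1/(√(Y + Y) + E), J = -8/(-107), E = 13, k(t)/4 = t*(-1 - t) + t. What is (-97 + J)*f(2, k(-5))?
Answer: -3457/535 ≈ -6.4617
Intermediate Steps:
k(t) = 4*t + 4*t*(-1 - t) (k(t) = 4*(t*(-1 - t) + t) = 4*(t + t*(-1 - t)) = 4*t + 4*t*(-1 - t))
J = 8/107 (J = -8*(-1/107) = 8/107 ≈ 0.074766)
f(Y, H) = 1/(13 + √2*√Y) (f(Y, H) = 1/(√(Y + Y) + 13) = 1/(√(2*Y) + 13) = 1/(√2*√Y + 13) = 1/(13 + √2*√Y))
(-97 + J)*f(2, k(-5)) = (-97 + 8/107)/(13 + √2*√2) = -10371/(107*(13 + 2)) = -10371/107/15 = -10371/107*1/15 = -3457/535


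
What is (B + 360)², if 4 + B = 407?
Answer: 582169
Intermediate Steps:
B = 403 (B = -4 + 407 = 403)
(B + 360)² = (403 + 360)² = 763² = 582169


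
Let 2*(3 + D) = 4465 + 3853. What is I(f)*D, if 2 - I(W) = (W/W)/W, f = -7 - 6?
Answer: 112212/13 ≈ 8631.7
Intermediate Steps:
f = -13
D = 4156 (D = -3 + (4465 + 3853)/2 = -3 + (½)*8318 = -3 + 4159 = 4156)
I(W) = 2 - 1/W (I(W) = 2 - W/W/W = 2 - 1/W)
I(f)*D = (2 - 1/(-13))*4156 = (2 - 1*(-1/13))*4156 = (2 + 1/13)*4156 = (27/13)*4156 = 112212/13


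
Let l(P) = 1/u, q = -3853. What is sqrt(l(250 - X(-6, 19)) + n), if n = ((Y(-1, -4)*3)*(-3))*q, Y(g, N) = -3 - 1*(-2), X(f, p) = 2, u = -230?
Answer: I*sqrt(1834413530)/230 ≈ 186.22*I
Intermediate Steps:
Y(g, N) = -1 (Y(g, N) = -3 + 2 = -1)
l(P) = -1/230 (l(P) = 1/(-230) = -1/230)
n = -34677 (n = (-1*3*(-3))*(-3853) = -3*(-3)*(-3853) = 9*(-3853) = -34677)
sqrt(l(250 - X(-6, 19)) + n) = sqrt(-1/230 - 34677) = sqrt(-7975711/230) = I*sqrt(1834413530)/230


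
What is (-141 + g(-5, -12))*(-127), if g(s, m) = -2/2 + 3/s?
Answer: 90551/5 ≈ 18110.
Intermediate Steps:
g(s, m) = -1 + 3/s (g(s, m) = -2*½ + 3/s = -1 + 3/s)
(-141 + g(-5, -12))*(-127) = (-141 + (3 - 1*(-5))/(-5))*(-127) = (-141 - (3 + 5)/5)*(-127) = (-141 - ⅕*8)*(-127) = (-141 - 8/5)*(-127) = -713/5*(-127) = 90551/5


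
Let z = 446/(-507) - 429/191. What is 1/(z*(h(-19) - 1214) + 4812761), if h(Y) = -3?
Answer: 96837/466421709470 ≈ 2.0762e-7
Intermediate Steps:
z = -302689/96837 (z = 446*(-1/507) - 429*1/191 = -446/507 - 429/191 = -302689/96837 ≈ -3.1258)
1/(z*(h(-19) - 1214) + 4812761) = 1/(-302689*(-3 - 1214)/96837 + 4812761) = 1/(-302689/96837*(-1217) + 4812761) = 1/(368372513/96837 + 4812761) = 1/(466421709470/96837) = 96837/466421709470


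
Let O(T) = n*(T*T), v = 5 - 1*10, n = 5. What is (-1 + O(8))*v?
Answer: -1595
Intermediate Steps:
v = -5 (v = 5 - 10 = -5)
O(T) = 5*T**2 (O(T) = 5*(T*T) = 5*T**2)
(-1 + O(8))*v = (-1 + 5*8**2)*(-5) = (-1 + 5*64)*(-5) = (-1 + 320)*(-5) = 319*(-5) = -1595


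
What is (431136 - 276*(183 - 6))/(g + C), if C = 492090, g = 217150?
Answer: 13653/25330 ≈ 0.53901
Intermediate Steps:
(431136 - 276*(183 - 6))/(g + C) = (431136 - 276*(183 - 6))/(217150 + 492090) = (431136 - 276*177)/709240 = (431136 - 48852)*(1/709240) = 382284*(1/709240) = 13653/25330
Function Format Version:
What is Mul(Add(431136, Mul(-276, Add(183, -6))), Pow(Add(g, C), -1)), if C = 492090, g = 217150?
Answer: Rational(13653, 25330) ≈ 0.53901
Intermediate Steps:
Mul(Add(431136, Mul(-276, Add(183, -6))), Pow(Add(g, C), -1)) = Mul(Add(431136, Mul(-276, Add(183, -6))), Pow(Add(217150, 492090), -1)) = Mul(Add(431136, Mul(-276, 177)), Pow(709240, -1)) = Mul(Add(431136, -48852), Rational(1, 709240)) = Mul(382284, Rational(1, 709240)) = Rational(13653, 25330)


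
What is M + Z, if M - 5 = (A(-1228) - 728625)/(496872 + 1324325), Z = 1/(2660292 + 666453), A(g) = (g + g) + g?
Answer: 27857086585817/6058658013765 ≈ 4.5979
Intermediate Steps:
A(g) = 3*g (A(g) = 2*g + g = 3*g)
Z = 1/3326745 ≈ 3.0059e-7
M = 8373676/1821197 (M = 5 + (3*(-1228) - 728625)/(496872 + 1324325) = 5 + (-3684 - 728625)/1821197 = 5 - 732309*1/1821197 = 5 - 732309/1821197 = 8373676/1821197 ≈ 4.5979)
M + Z = 8373676/1821197 + 1/3326745 = 27857086585817/6058658013765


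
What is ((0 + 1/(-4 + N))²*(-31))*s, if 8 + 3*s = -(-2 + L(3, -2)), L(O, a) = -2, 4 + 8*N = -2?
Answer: 1984/1083 ≈ 1.8319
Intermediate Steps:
N = -¾ (N = -½ + (⅛)*(-2) = -½ - ¼ = -¾ ≈ -0.75000)
s = -4/3 (s = -8/3 + (-(-2 - 2))/3 = -8/3 + (-1*(-4))/3 = -8/3 + (⅓)*4 = -8/3 + 4/3 = -4/3 ≈ -1.3333)
((0 + 1/(-4 + N))²*(-31))*s = ((0 + 1/(-4 - ¾))²*(-31))*(-4/3) = ((0 + 1/(-19/4))²*(-31))*(-4/3) = ((0 - 4/19)²*(-31))*(-4/3) = ((-4/19)²*(-31))*(-4/3) = ((16/361)*(-31))*(-4/3) = -496/361*(-4/3) = 1984/1083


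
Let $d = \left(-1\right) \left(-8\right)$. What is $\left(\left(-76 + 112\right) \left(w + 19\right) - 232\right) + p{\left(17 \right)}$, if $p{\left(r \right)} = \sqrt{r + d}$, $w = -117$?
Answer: $-3755$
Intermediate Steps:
$d = 8$
$p{\left(r \right)} = \sqrt{8 + r}$ ($p{\left(r \right)} = \sqrt{r + 8} = \sqrt{8 + r}$)
$\left(\left(-76 + 112\right) \left(w + 19\right) - 232\right) + p{\left(17 \right)} = \left(\left(-76 + 112\right) \left(-117 + 19\right) - 232\right) + \sqrt{8 + 17} = \left(36 \left(-98\right) - 232\right) + \sqrt{25} = \left(-3528 - 232\right) + 5 = -3760 + 5 = -3755$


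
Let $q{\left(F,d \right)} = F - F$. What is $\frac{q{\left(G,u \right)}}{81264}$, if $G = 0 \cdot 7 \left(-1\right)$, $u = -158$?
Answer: $0$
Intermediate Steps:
$G = 0$ ($G = 0 \left(-1\right) = 0$)
$q{\left(F,d \right)} = 0$
$\frac{q{\left(G,u \right)}}{81264} = \frac{0}{81264} = 0 \cdot \frac{1}{81264} = 0$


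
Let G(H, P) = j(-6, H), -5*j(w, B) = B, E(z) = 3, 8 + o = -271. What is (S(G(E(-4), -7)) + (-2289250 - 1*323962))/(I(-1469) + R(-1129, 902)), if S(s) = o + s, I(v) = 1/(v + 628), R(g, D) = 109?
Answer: -5494866089/229170 ≈ -23977.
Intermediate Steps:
o = -279 (o = -8 - 271 = -279)
j(w, B) = -B/5
I(v) = 1/(628 + v)
G(H, P) = -H/5
S(s) = -279 + s
(S(G(E(-4), -7)) + (-2289250 - 1*323962))/(I(-1469) + R(-1129, 902)) = ((-279 - ⅕*3) + (-2289250 - 1*323962))/(1/(628 - 1469) + 109) = ((-279 - ⅗) + (-2289250 - 323962))/(1/(-841) + 109) = (-1398/5 - 2613212)/(-1/841 + 109) = -13067458/(5*91668/841) = -13067458/5*841/91668 = -5494866089/229170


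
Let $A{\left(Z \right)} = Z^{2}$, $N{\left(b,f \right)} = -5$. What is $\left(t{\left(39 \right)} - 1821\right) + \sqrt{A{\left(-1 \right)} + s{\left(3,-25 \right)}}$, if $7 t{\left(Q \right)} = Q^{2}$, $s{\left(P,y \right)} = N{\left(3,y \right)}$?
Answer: $- \frac{11226}{7} + 2 i \approx -1603.7 + 2.0 i$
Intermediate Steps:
$s{\left(P,y \right)} = -5$
$t{\left(Q \right)} = \frac{Q^{2}}{7}$
$\left(t{\left(39 \right)} - 1821\right) + \sqrt{A{\left(-1 \right)} + s{\left(3,-25 \right)}} = \left(\frac{39^{2}}{7} - 1821\right) + \sqrt{\left(-1\right)^{2} - 5} = \left(\frac{1}{7} \cdot 1521 - 1821\right) + \sqrt{1 - 5} = \left(\frac{1521}{7} - 1821\right) + \sqrt{-4} = - \frac{11226}{7} + 2 i$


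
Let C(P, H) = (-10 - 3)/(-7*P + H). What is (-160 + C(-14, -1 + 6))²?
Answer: 272019049/10609 ≈ 25640.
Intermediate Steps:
C(P, H) = -13/(H - 7*P)
(-160 + C(-14, -1 + 6))² = (-160 - 13/((-1 + 6) - 7*(-14)))² = (-160 - 13/(5 + 98))² = (-160 - 13/103)² = (-16493/103)² = 272019049/10609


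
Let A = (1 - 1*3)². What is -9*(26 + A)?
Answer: -270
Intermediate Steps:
A = 4 (A = (1 - 3)² = (-2)² = 4)
-9*(26 + A) = -9*(26 + 4) = -9*30 = -270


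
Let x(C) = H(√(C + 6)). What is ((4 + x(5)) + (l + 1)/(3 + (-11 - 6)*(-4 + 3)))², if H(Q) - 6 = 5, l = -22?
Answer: 77841/400 ≈ 194.60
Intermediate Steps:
H(Q) = 11 (H(Q) = 6 + 5 = 11)
x(C) = 11
((4 + x(5)) + (l + 1)/(3 + (-11 - 6)*(-4 + 3)))² = ((4 + 11) + (-22 + 1)/(3 + (-11 - 6)*(-4 + 3)))² = (15 - 21/(3 - 17*(-1)))² = (15 - 21/(3 + 17))² = (15 - 21/20)² = (279/20)² = 77841/400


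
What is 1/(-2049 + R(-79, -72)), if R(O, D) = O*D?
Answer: 1/3639 ≈ 0.00027480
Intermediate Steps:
R(O, D) = D*O
1/(-2049 + R(-79, -72)) = 1/(-2049 - 72*(-79)) = 1/(-2049 + 5688) = 1/3639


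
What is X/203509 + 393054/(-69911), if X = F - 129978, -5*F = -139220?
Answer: -87130316560/14227517699 ≈ -6.1241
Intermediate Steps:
F = 27844 (F = -1/5*(-139220) = 27844)
X = -102134 (X = 27844 - 129978 = -102134)
X/203509 + 393054/(-69911) = -102134/203509 + 393054/(-69911) = -102134*1/203509 + 393054*(-1/69911) = -102134/203509 - 393054/69911 = -87130316560/14227517699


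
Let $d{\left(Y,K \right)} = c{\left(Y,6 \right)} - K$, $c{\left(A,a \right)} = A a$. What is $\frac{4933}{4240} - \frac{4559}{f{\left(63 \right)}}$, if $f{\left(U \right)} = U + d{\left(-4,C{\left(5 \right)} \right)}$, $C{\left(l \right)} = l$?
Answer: $- \frac{9581219}{72080} \approx -132.92$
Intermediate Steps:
$d{\left(Y,K \right)} = - K + 6 Y$ ($d{\left(Y,K \right)} = Y 6 - K = 6 Y - K = - K + 6 Y$)
$f{\left(U \right)} = -29 + U$ ($f{\left(U \right)} = U + \left(\left(-1\right) 5 + 6 \left(-4\right)\right) = U - 29 = -29 + U$)
$\frac{4933}{4240} - \frac{4559}{f{\left(63 \right)}} = \frac{4933}{4240} - \frac{4559}{-29 + 63} = 4933 \cdot \frac{1}{4240} - \frac{4559}{34} = \frac{4933}{4240} - \frac{4559}{34} = - \frac{9581219}{72080}$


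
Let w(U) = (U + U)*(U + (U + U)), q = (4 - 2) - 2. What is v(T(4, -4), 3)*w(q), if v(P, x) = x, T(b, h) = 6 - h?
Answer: 0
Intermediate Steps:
q = 0 (q = 2 - 2 = 0)
w(U) = 6*U**2 (w(U) = (2*U)*(U + 2*U) = (2*U)*(3*U) = 6*U**2)
v(T(4, -4), 3)*w(q) = 3*(6*0**2) = 3*(6*0) = 3*0 = 0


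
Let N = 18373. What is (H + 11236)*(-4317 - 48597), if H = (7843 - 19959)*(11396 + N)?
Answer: 19084490686752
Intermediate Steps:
H = -360681204 (H = (7843 - 19959)*(11396 + 18373) = -12116*29769 = -360681204)
(H + 11236)*(-4317 - 48597) = (-360681204 + 11236)*(-4317 - 48597) = -360669968*(-52914) = 19084490686752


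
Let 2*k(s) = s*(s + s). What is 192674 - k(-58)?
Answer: 189310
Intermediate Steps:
k(s) = s² (k(s) = (s*(s + s))/2 = (s*(2*s))/2 = (2*s²)/2 = s²)
192674 - k(-58) = 192674 - 1*(-58)² = 192674 - 1*3364 = 192674 - 3364 = 189310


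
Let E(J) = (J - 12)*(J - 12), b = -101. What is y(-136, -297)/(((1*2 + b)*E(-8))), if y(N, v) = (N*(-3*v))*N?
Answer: -10404/25 ≈ -416.16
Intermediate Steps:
E(J) = (-12 + J)² (E(J) = (-12 + J)*(-12 + J) = (-12 + J)²)
y(N, v) = -3*v*N² (y(N, v) = (-3*N*v)*N = -3*v*N²)
y(-136, -297)/(((1*2 + b)*E(-8))) = (-3*(-297)*(-136)²)/(((1*2 - 101)*(-12 - 8)²)) = (-3*(-297)*18496)/(((2 - 101)*(-20)²)) = 16479936/((-99*400)) = 16479936/(-39600) = 16479936*(-1/39600) = -10404/25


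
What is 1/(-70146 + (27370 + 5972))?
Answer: -1/36804 ≈ -2.7171e-5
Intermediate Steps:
1/(-70146 + (27370 + 5972)) = 1/(-70146 + 33342) = 1/(-36804) = -1/36804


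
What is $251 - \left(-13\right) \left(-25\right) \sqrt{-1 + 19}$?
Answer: $251 - 975 \sqrt{2} \approx -1127.9$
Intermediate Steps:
$251 - \left(-13\right) \left(-25\right) \sqrt{-1 + 19} = 251 - 325 \sqrt{18} = 251 - 325 \cdot 3 \sqrt{2} = 251 - 975 \sqrt{2}$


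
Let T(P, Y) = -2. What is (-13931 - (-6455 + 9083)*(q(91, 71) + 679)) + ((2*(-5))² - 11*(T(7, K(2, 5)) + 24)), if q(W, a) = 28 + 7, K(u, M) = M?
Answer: -1890465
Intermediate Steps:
q(W, a) = 35
(-13931 - (-6455 + 9083)*(q(91, 71) + 679)) + ((2*(-5))² - 11*(T(7, K(2, 5)) + 24)) = (-13931 - (-6455 + 9083)*(35 + 679)) + ((2*(-5))² - 11*(-2 + 24)) = (-13931 - 2628*714) + ((-10)² - 11*22) = (-13931 - 1*1876392) + (100 - 242) = (-13931 - 1876392) - 142 = -1890323 - 142 = -1890465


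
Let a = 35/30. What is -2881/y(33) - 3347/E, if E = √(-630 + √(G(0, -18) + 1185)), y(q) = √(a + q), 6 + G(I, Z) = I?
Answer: √3*(-2881*√(86100 - 410*√131)/205 + 3347*I/3)/√(210 - √131) ≈ -492.88 + 137.14*I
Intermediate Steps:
G(I, Z) = -6 + I
a = 7/6 (a = 35*(1/30) = 7/6 ≈ 1.1667)
y(q) = √(7/6 + q)
E = √(-630 + 3*√131) (E = √(-630 + √((-6 + 0) + 1185)) = √(-630 + √(-6 + 1185)) = √(-630 + √1179) = √(-630 + 3*√131) ≈ 24.406*I)
-2881/y(33) - 3347/E = -2881*6/√(42 + 36*33) - 3347/√(-630 + 3*√131) = -2881*6/√(42 + 1188) - 3347/√(-630 + 3*√131) = -2881*√1230/205 - 3347/√(-630 + 3*√131) = -3347/√(-630 + 3*√131) - 2881*√1230/205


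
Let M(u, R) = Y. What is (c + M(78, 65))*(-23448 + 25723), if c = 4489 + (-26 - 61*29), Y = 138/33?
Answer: 67522000/11 ≈ 6.1384e+6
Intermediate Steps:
Y = 46/11 (Y = 138*(1/33) = 46/11 ≈ 4.1818)
M(u, R) = 46/11
c = 2694 (c = 4489 + (-26 - 1769) = 4489 - 1795 = 2694)
(c + M(78, 65))*(-23448 + 25723) = (2694 + 46/11)*(-23448 + 25723) = (29680/11)*2275 = 67522000/11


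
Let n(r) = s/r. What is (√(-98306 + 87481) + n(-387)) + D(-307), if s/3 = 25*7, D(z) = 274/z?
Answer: -89071/39603 + 5*I*√433 ≈ -2.2491 + 104.04*I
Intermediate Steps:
s = 525 (s = 3*(25*7) = 3*175 = 525)
n(r) = 525/r
(√(-98306 + 87481) + n(-387)) + D(-307) = (√(-98306 + 87481) + 525/(-387)) + 274/(-307) = (√(-10825) + 525*(-1/387)) + 274*(-1/307) = (5*I*√433 - 175/129) - 274/307 = (-175/129 + 5*I*√433) - 274/307 = -89071/39603 + 5*I*√433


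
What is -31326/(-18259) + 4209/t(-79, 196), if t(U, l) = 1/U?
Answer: -6071287023/18259 ≈ -3.3251e+5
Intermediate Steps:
-31326/(-18259) + 4209/t(-79, 196) = -31326/(-18259) + 4209/(1/(-79)) = -31326*(-1/18259) + 4209/(-1/79) = 31326/18259 + 4209*(-79) = 31326/18259 - 332511 = -6071287023/18259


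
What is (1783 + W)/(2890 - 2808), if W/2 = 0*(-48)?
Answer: 1783/82 ≈ 21.744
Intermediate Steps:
W = 0 (W = 2*(0*(-48)) = 2*0 = 0)
(1783 + W)/(2890 - 2808) = (1783 + 0)/(2890 - 2808) = 1783/82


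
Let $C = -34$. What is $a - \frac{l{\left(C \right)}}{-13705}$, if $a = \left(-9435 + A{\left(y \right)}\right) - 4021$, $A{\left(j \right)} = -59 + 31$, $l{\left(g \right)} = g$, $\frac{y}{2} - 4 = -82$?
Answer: $- \frac{184798254}{13705} \approx -13484.0$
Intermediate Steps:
$y = -156$ ($y = 8 + 2 \left(-82\right) = 8 - 164 = -156$)
$A{\left(j \right)} = -28$
$a = -13484$ ($a = \left(-9435 - 28\right) - 4021 = -9463 - 4021 = -13484$)
$a - \frac{l{\left(C \right)}}{-13705} = -13484 - - \frac{34}{-13705} = -13484 - \left(-34\right) \left(- \frac{1}{13705}\right) = -13484 - \frac{34}{13705} = - \frac{184798254}{13705}$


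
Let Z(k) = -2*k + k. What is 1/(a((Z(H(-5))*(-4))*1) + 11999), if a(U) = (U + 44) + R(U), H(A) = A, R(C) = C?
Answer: 1/12003 ≈ 8.3313e-5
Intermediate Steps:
Z(k) = -k
a(U) = 44 + 2*U (a(U) = (U + 44) + U = (44 + U) + U = 44 + 2*U)
1/(a((Z(H(-5))*(-4))*1) + 11999) = 1/((44 + 2*((-1*(-5)*(-4))*1)) + 11999) = 1/((44 + 2*((5*(-4))*1)) + 11999) = 1/((44 + 2*(-20*1)) + 11999) = 1/((44 + 2*(-20)) + 11999) = 1/((44 - 40) + 11999) = 1/(4 + 11999) = 1/12003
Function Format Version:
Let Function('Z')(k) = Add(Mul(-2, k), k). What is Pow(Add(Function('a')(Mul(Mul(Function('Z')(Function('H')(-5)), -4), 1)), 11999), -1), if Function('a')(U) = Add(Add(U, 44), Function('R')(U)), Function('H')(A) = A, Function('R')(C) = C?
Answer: Rational(1, 12003) ≈ 8.3313e-5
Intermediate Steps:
Function('Z')(k) = Mul(-1, k)
Function('a')(U) = Add(44, Mul(2, U)) (Function('a')(U) = Add(Add(U, 44), U) = Add(Add(44, U), U) = Add(44, Mul(2, U)))
Pow(Add(Function('a')(Mul(Mul(Function('Z')(Function('H')(-5)), -4), 1)), 11999), -1) = Pow(Add(Add(44, Mul(2, Mul(Mul(Mul(-1, -5), -4), 1))), 11999), -1) = Pow(Add(Add(44, Mul(2, Mul(Mul(5, -4), 1))), 11999), -1) = Pow(Add(Add(44, Mul(2, Mul(-20, 1))), 11999), -1) = Pow(Add(Add(44, Mul(2, -20)), 11999), -1) = Pow(Add(Add(44, -40), 11999), -1) = Pow(Add(4, 11999), -1) = Pow(12003, -1) = Rational(1, 12003)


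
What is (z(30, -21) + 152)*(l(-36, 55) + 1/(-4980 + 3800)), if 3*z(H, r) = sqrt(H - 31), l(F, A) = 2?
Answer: 89642/295 + 2359*I/3540 ≈ 303.87 + 0.66638*I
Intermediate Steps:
z(H, r) = sqrt(-31 + H)/3 (z(H, r) = sqrt(H - 31)/3 = sqrt(-31 + H)/3)
(z(30, -21) + 152)*(l(-36, 55) + 1/(-4980 + 3800)) = (sqrt(-31 + 30)/3 + 152)*(2 + 1/(-4980 + 3800)) = (sqrt(-1)/3 + 152)*(2 + 1/(-1180)) = (I/3 + 152)*(2 - 1/1180) = (152 + I/3)*(2359/1180) = 89642/295 + 2359*I/3540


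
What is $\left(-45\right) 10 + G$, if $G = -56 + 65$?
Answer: $-441$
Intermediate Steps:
$G = 9$
$\left(-45\right) 10 + G = \left(-45\right) 10 + 9 = -450 + 9 = -441$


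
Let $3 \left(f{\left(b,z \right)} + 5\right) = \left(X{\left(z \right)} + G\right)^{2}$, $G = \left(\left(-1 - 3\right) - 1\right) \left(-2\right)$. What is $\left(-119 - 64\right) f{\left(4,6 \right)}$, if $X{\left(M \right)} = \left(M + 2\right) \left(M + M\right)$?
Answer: $-684481$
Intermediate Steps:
$G = 10$ ($G = \left(-4 - 1\right) \left(-2\right) = \left(-5\right) \left(-2\right) = 10$)
$X{\left(M \right)} = 2 M \left(2 + M\right)$ ($X{\left(M \right)} = \left(2 + M\right) 2 M = 2 M \left(2 + M\right)$)
$f{\left(b,z \right)} = -5 + \frac{\left(10 + 2 z \left(2 + z\right)\right)^{2}}{3}$ ($f{\left(b,z \right)} = -5 + \frac{\left(2 z \left(2 + z\right) + 10\right)^{2}}{3} = -5 + \frac{\left(10 + 2 z \left(2 + z\right)\right)^{2}}{3}$)
$\left(-119 - 64\right) f{\left(4,6 \right)} = \left(-119 - 64\right) \left(-5 + \frac{4 \left(5 + 6 \left(2 + 6\right)\right)^{2}}{3}\right) = \left(-119 - 64\right) \left(-5 + \frac{4 \left(5 + 6 \cdot 8\right)^{2}}{3}\right) = - 183 \left(-5 + \frac{4 \left(5 + 48\right)^{2}}{3}\right) = - 183 \left(-5 + \frac{4 \cdot 53^{2}}{3}\right) = - 183 \left(-5 + \frac{4}{3} \cdot 2809\right) = - 183 \left(-5 + \frac{11236}{3}\right) = \left(-183\right) \frac{11221}{3} = -684481$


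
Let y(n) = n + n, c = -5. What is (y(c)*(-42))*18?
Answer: 7560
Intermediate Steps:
y(n) = 2*n
(y(c)*(-42))*18 = ((2*(-5))*(-42))*18 = -10*(-42)*18 = 420*18 = 7560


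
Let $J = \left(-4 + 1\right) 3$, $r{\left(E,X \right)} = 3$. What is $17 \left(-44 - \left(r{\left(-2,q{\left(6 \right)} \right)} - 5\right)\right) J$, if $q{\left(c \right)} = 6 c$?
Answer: $6426$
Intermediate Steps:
$J = -9$ ($J = \left(-3\right) 3 = -9$)
$17 \left(-44 - \left(r{\left(-2,q{\left(6 \right)} \right)} - 5\right)\right) J = 17 \left(-44 - \left(3 - 5\right)\right) \left(-9\right) = 17 \left(-44 - -2\right) \left(-9\right) = 17 \left(-44 + 2\right) \left(-9\right) = 17 \left(-42\right) \left(-9\right) = \left(-714\right) \left(-9\right) = 6426$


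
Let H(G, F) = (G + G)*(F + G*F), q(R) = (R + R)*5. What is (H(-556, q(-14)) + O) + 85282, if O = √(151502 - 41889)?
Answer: -86317118 + 7*√2237 ≈ -8.6317e+7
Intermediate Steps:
q(R) = 10*R (q(R) = (2*R)*5 = 10*R)
H(G, F) = 2*G*(F + F*G) (H(G, F) = (2*G)*(F + F*G) = 2*G*(F + F*G))
O = 7*√2237 (O = √109613 = 7*√2237 ≈ 331.08)
(H(-556, q(-14)) + O) + 85282 = (2*(10*(-14))*(-556)*(1 - 556) + 7*√2237) + 85282 = (2*(-140)*(-556)*(-555) + 7*√2237) + 85282 = (-86402400 + 7*√2237) + 85282 = -86317118 + 7*√2237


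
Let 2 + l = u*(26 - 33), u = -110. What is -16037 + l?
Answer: -15269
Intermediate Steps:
l = 768 (l = -2 - 110*(26 - 33) = -2 - 110*(-7) = -2 + 770 = 768)
-16037 + l = -16037 + 768 = -15269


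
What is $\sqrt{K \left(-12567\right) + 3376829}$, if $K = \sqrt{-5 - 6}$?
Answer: $\sqrt{3376829 - 12567 i \sqrt{11}} \approx 1837.7 - 11.34 i$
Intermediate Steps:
$K = i \sqrt{11}$ ($K = \sqrt{-11} = i \sqrt{11} \approx 3.3166 i$)
$\sqrt{K \left(-12567\right) + 3376829} = \sqrt{i \sqrt{11} \left(-12567\right) + 3376829} = \sqrt{- 12567 i \sqrt{11} + 3376829} = \sqrt{3376829 - 12567 i \sqrt{11}}$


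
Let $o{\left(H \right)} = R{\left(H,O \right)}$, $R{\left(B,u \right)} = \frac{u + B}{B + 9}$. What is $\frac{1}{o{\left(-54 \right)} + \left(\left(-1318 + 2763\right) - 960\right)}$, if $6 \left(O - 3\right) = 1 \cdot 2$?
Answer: $\frac{135}{65627} \approx 0.0020571$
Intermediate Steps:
$O = \frac{10}{3}$ ($O = 3 + \frac{1 \cdot 2}{6} = 3 + \frac{1}{6} \cdot 2 = 3 + \frac{1}{3} = \frac{10}{3} \approx 3.3333$)
$R{\left(B,u \right)} = \frac{B + u}{9 + B}$
$o{\left(H \right)} = \frac{\frac{10}{3} + H}{9 + H}$ ($o{\left(H \right)} = \frac{H + \frac{10}{3}}{9 + H} = \frac{\frac{10}{3} + H}{9 + H}$)
$\frac{1}{o{\left(-54 \right)} + \left(\left(-1318 + 2763\right) - 960\right)} = \frac{1}{\frac{\frac{10}{3} - 54}{9 - 54} + \left(\left(-1318 + 2763\right) - 960\right)} = \frac{1}{\frac{1}{-45} \left(- \frac{152}{3}\right) + \left(1445 - 960\right)} = \frac{1}{\left(- \frac{1}{45}\right) \left(- \frac{152}{3}\right) + 485} = \frac{1}{\frac{152}{135} + 485} = \frac{1}{\frac{65627}{135}} = \frac{135}{65627}$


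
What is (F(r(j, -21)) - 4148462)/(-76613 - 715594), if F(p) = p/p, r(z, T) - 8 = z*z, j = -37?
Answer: 4148461/792207 ≈ 5.2366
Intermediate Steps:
r(z, T) = 8 + z**2 (r(z, T) = 8 + z*z = 8 + z**2)
F(p) = 1
(F(r(j, -21)) - 4148462)/(-76613 - 715594) = (1 - 4148462)/(-76613 - 715594) = -4148461/(-792207) = -4148461*(-1/792207) = 4148461/792207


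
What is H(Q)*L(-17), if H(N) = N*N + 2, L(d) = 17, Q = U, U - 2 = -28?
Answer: 11526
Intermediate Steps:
U = -26 (U = 2 - 28 = -26)
Q = -26
H(N) = 2 + N² (H(N) = N² + 2 = 2 + N²)
H(Q)*L(-17) = (2 + (-26)²)*17 = (2 + 676)*17 = 678*17 = 11526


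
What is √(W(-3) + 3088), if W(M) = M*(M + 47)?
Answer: 2*√739 ≈ 54.369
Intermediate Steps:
W(M) = M*(47 + M)
√(W(-3) + 3088) = √(-3*(47 - 3) + 3088) = √(-3*44 + 3088) = √(-132 + 3088) = √2956 = 2*√739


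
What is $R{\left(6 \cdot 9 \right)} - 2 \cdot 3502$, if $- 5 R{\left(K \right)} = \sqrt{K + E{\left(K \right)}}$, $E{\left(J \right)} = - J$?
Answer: $-7004$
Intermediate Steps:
$R{\left(K \right)} = 0$ ($R{\left(K \right)} = - \frac{\sqrt{K - K}}{5} = - \frac{\sqrt{0}}{5} = \left(- \frac{1}{5}\right) 0 = 0$)
$R{\left(6 \cdot 9 \right)} - 2 \cdot 3502 = 0 - 2 \cdot 3502 = 0 - 7004 = -7004$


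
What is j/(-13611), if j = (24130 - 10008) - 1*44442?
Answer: 30320/13611 ≈ 2.2276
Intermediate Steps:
j = -30320 (j = 14122 - 44442 = -30320)
j/(-13611) = -30320/(-13611) = -30320*(-1/13611) = 30320/13611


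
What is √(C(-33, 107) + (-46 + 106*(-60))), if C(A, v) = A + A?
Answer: 2*I*√1618 ≈ 80.449*I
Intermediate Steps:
C(A, v) = 2*A
√(C(-33, 107) + (-46 + 106*(-60))) = √(2*(-33) + (-46 + 106*(-60))) = √(-66 + (-46 - 6360)) = √(-66 - 6406) = √(-6472) = 2*I*√1618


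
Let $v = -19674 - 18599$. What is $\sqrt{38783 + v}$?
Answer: $\sqrt{510} \approx 22.583$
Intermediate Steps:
$v = -38273$
$\sqrt{38783 + v} = \sqrt{38783 - 38273} = \sqrt{510}$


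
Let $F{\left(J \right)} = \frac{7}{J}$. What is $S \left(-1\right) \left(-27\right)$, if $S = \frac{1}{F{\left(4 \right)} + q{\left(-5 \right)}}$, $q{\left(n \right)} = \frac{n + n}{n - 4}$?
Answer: $\frac{972}{103} \approx 9.4369$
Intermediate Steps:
$q{\left(n \right)} = \frac{2 n}{-4 + n}$
$S = \frac{36}{103}$ ($S = \frac{1}{\frac{7}{4} + 2 \left(-5\right) \frac{1}{-4 - 5}} = \frac{1}{7 \cdot \frac{1}{4} + 2 \left(-5\right) \frac{1}{-9}} = \frac{1}{\frac{7}{4} + 2 \left(-5\right) \left(- \frac{1}{9}\right)} = \frac{1}{\frac{7}{4} + \frac{10}{9}} = \frac{1}{\frac{103}{36}} = \frac{36}{103} \approx 0.34951$)
$S \left(-1\right) \left(-27\right) = \frac{36}{103} \left(-1\right) \left(-27\right) = \left(- \frac{36}{103}\right) \left(-27\right) = \frac{972}{103}$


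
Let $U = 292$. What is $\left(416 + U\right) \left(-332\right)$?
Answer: $-235056$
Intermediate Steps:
$\left(416 + U\right) \left(-332\right) = \left(416 + 292\right) \left(-332\right) = 708 \left(-332\right) = -235056$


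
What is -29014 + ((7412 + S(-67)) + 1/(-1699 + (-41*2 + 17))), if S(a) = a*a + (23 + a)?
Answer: -30264949/1764 ≈ -17157.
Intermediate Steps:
S(a) = 23 + a + a² (S(a) = a² + (23 + a) = 23 + a + a²)
-29014 + ((7412 + S(-67)) + 1/(-1699 + (-41*2 + 17))) = -29014 + ((7412 + (23 - 67 + (-67)²)) + 1/(-1699 + (-41*2 + 17))) = -29014 + ((7412 + (23 - 67 + 4489)) + 1/(-1699 + (-82 + 17))) = -29014 + ((7412 + 4445) + 1/(-1699 - 65)) = -29014 + (11857 + 1/(-1764)) = -29014 + (11857 - 1/1764) = -29014 + 20915747/1764 = -30264949/1764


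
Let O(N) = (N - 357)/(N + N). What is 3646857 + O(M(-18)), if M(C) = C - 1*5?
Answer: 83877901/23 ≈ 3.6469e+6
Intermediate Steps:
M(C) = -5 + C (M(C) = C - 5 = -5 + C)
O(N) = (-357 + N)/(2*N) (O(N) = (-357 + N)/((2*N)) = (-357 + N)*(1/(2*N)) = (-357 + N)/(2*N))
3646857 + O(M(-18)) = 3646857 + (-357 + (-5 - 18))/(2*(-5 - 18)) = 3646857 + (1/2)*(-357 - 23)/(-23) = 3646857 + (1/2)*(-1/23)*(-380) = 3646857 + 190/23 = 83877901/23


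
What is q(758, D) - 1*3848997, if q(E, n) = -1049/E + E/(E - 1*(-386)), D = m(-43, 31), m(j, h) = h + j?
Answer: -834416518009/216788 ≈ -3.8490e+6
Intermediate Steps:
D = -12 (D = 31 - 43 = -12)
q(E, n) = -1049/E + E/(386 + E) (q(E, n) = -1049/E + E/(E + 386) = -1049/E + E/(386 + E))
q(758, D) - 1*3848997 = (-404914 + 758**2 - 1049*758)/(758*(386 + 758)) - 1*3848997 = (1/758)*(-404914 + 574564 - 795142)/1144 - 3848997 = (1/758)*(1/1144)*(-625492) - 3848997 = -156373/216788 - 3848997 = -834416518009/216788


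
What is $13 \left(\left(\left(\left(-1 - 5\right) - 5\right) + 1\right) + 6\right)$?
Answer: $-52$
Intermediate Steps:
$13 \left(\left(\left(\left(-1 - 5\right) - 5\right) + 1\right) + 6\right) = 13 \left(\left(\left(-6 - 5\right) + 1\right) + 6\right) = 13 \left(\left(-11 + 1\right) + 6\right) = 13 \left(-10 + 6\right) = 13 \left(-4\right) = -52$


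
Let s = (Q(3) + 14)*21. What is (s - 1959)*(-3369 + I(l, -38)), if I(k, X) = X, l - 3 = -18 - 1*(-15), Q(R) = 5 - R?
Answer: 5529561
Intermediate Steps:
l = 0 (l = 3 + (-18 - 1*(-15)) = 3 + (-18 + 15) = 3 - 3 = 0)
s = 336 (s = ((5 - 1*3) + 14)*21 = ((5 - 3) + 14)*21 = (2 + 14)*21 = 16*21 = 336)
(s - 1959)*(-3369 + I(l, -38)) = (336 - 1959)*(-3369 - 38) = -1623*(-3407) = 5529561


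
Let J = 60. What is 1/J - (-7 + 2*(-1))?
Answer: 541/60 ≈ 9.0167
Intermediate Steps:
1/J - (-7 + 2*(-1)) = 1/60 - (-7 + 2*(-1)) = 1/60 - (-7 - 2) = 1/60 - 1*(-9) = 1/60 + 9 = 541/60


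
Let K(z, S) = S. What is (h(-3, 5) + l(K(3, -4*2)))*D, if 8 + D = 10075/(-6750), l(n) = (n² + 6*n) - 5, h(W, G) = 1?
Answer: -5126/45 ≈ -113.91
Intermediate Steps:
l(n) = -5 + n² + 6*n
D = -2563/270 (D = -8 + 10075/(-6750) = -8 + 10075*(-1/6750) = -8 - 403/270 = -2563/270 ≈ -9.4926)
(h(-3, 5) + l(K(3, -4*2)))*D = (1 + (-5 + (-4*2)² + 6*(-4*2)))*(-2563/270) = (1 + (-5 + (-8)² + 6*(-8)))*(-2563/270) = (1 + (-5 + 64 - 48))*(-2563/270) = (1 + 11)*(-2563/270) = 12*(-2563/270) = -5126/45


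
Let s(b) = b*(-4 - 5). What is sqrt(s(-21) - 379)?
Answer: I*sqrt(190) ≈ 13.784*I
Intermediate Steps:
s(b) = -9*b (s(b) = b*(-9) = -9*b)
sqrt(s(-21) - 379) = sqrt(-9*(-21) - 379) = sqrt(189 - 379) = sqrt(-190) = I*sqrt(190)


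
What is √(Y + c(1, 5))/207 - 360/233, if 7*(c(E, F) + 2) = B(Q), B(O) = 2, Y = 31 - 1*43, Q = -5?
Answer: -360/233 + 4*I*√42/1449 ≈ -1.5451 + 0.01789*I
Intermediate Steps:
Y = -12 (Y = 31 - 43 = -12)
c(E, F) = -12/7 (c(E, F) = -2 + (⅐)*2 = -2 + 2/7 = -12/7)
√(Y + c(1, 5))/207 - 360/233 = √(-12 - 12/7)/207 - 360/233 = √(-96/7)*(1/207) - 360*1/233 = (4*I*√42/7)*(1/207) - 360/233 = 4*I*√42/1449 - 360/233 = -360/233 + 4*I*√42/1449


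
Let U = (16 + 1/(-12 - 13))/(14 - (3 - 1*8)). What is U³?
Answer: 9261/15625 ≈ 0.59270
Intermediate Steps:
U = 21/25 (U = (16 + 1/(-25))/(14 - (3 - 8)) = (16 - 1/25)/(14 - 1*(-5)) = 399/(25*(14 + 5)) = (399/25)/19 = (399/25)*(1/19) = 21/25 ≈ 0.84000)
U³ = (21/25)³ = 9261/15625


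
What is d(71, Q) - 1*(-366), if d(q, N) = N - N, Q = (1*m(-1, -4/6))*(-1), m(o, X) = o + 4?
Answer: 366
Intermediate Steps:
m(o, X) = 4 + o
Q = -3 (Q = (1*(4 - 1))*(-1) = (1*3)*(-1) = 3*(-1) = -3)
d(q, N) = 0
d(71, Q) - 1*(-366) = 0 - 1*(-366) = 0 + 366 = 366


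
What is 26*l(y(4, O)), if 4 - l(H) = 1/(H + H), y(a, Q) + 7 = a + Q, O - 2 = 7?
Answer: 611/6 ≈ 101.83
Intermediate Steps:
O = 9 (O = 2 + 7 = 9)
y(a, Q) = -7 + Q + a (y(a, Q) = -7 + (a + Q) = -7 + (Q + a) = -7 + Q + a)
l(H) = 4 - 1/(2*H) (l(H) = 4 - 1/(H + H) = 4 - 1/(2*H))
26*l(y(4, O)) = 26*(4 - 1/(2*(-7 + 9 + 4))) = 26*(4 - ½/6) = 26*(4 - ½*⅙) = 26*(4 - 1/12) = 26*(47/12) = 611/6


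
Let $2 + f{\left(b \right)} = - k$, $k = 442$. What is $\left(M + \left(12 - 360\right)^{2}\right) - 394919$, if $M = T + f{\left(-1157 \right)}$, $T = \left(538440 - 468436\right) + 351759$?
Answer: $147504$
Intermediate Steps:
$f{\left(b \right)} = -444$ ($f{\left(b \right)} = -2 - 442 = -444$)
$T = 421763$ ($T = 70004 + 351759 = 421763$)
$M = 421319$ ($M = 421763 - 444 = 421319$)
$\left(M + \left(12 - 360\right)^{2}\right) - 394919 = \left(421319 + \left(12 - 360\right)^{2}\right) - 394919 = \left(421319 + \left(-348\right)^{2}\right) - 394919 = \left(421319 + 121104\right) - 394919 = 542423 - 394919 = 147504$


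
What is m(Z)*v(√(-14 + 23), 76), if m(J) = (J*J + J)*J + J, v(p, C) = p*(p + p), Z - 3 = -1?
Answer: 252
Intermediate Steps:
Z = 2 (Z = 3 - 1 = 2)
v(p, C) = 2*p² (v(p, C) = p*(2*p) = 2*p²)
m(J) = J + J*(J + J²) (m(J) = (J² + J)*J + J = (J + J²)*J + J = J*(J + J²) + J = J + J*(J + J²))
m(Z)*v(√(-14 + 23), 76) = (2*(1 + 2 + 2²))*(2*(√(-14 + 23))²) = (2*(1 + 2 + 4))*(2*(√9)²) = (2*7)*(2*3²) = 14*(2*9) = 14*18 = 252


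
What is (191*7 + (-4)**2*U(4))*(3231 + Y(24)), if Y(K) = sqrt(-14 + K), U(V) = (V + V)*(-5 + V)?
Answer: 3906279 + 1209*sqrt(10) ≈ 3.9101e+6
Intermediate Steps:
U(V) = 2*V*(-5 + V) (U(V) = (2*V)*(-5 + V) = 2*V*(-5 + V))
(191*7 + (-4)**2*U(4))*(3231 + Y(24)) = (191*7 + (-4)**2*(2*4*(-5 + 4)))*(3231 + sqrt(-14 + 24)) = (1337 + 16*(2*4*(-1)))*(3231 + sqrt(10)) = (1337 + 16*(-8))*(3231 + sqrt(10)) = (1337 - 128)*(3231 + sqrt(10)) = 1209*(3231 + sqrt(10)) = 3906279 + 1209*sqrt(10)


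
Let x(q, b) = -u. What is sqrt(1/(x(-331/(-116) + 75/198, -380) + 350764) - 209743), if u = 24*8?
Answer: 3*I*sqrt(716043533927865)/175286 ≈ 457.98*I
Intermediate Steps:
u = 192
x(q, b) = -192 (x(q, b) = -1*192 = -192)
sqrt(1/(x(-331/(-116) + 75/198, -380) + 350764) - 209743) = sqrt(1/(-192 + 350764) - 209743) = sqrt(1/350572 - 209743) = sqrt(-73530022995/350572) = 3*I*sqrt(716043533927865)/175286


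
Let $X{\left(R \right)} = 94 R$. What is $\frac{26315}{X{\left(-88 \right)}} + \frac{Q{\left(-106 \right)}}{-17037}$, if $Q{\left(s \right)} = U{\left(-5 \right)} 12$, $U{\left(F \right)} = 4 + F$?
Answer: $- \frac{149409797}{46976688} \approx -3.1805$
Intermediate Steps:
$Q{\left(s \right)} = -12$ ($Q{\left(s \right)} = \left(4 - 5\right) 12 = \left(-1\right) 12 = -12$)
$\frac{26315}{X{\left(-88 \right)}} + \frac{Q{\left(-106 \right)}}{-17037} = \frac{26315}{94 \left(-88\right)} - \frac{12}{-17037} = \frac{26315}{-8272} - - \frac{4}{5679} = 26315 \left(- \frac{1}{8272}\right) + \frac{4}{5679} = - \frac{26315}{8272} + \frac{4}{5679} = - \frac{149409797}{46976688}$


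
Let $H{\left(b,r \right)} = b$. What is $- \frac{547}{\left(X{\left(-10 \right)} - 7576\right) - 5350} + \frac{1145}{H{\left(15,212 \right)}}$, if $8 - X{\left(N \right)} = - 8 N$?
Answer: $\frac{2978183}{38994} \approx 76.375$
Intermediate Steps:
$X{\left(N \right)} = 8 + 8 N$ ($X{\left(N \right)} = 8 - - 8 N = 8 + 8 N$)
$- \frac{547}{\left(X{\left(-10 \right)} - 7576\right) - 5350} + \frac{1145}{H{\left(15,212 \right)}} = - \frac{547}{\left(\left(8 + 8 \left(-10\right)\right) - 7576\right) - 5350} + \frac{1145}{15} = - \frac{547}{\left(\left(8 - 80\right) - 7576\right) - 5350} + 1145 \cdot \frac{1}{15} = - \frac{547}{\left(-72 - 7576\right) - 5350} + \frac{229}{3} = - \frac{547}{-7648 - 5350} + \frac{229}{3} = - \frac{547}{-12998} + \frac{229}{3} = \left(-547\right) \left(- \frac{1}{12998}\right) + \frac{229}{3} = \frac{547}{12998} + \frac{229}{3} = \frac{2978183}{38994}$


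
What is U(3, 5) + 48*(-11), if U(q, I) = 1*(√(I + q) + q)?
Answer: -525 + 2*√2 ≈ -522.17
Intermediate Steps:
U(q, I) = q + √(I + q) (U(q, I) = 1*(q + √(I + q)) = q + √(I + q))
U(3, 5) + 48*(-11) = (3 + √(5 + 3)) + 48*(-11) = (3 + √8) - 528 = (3 + 2*√2) - 528 = -525 + 2*√2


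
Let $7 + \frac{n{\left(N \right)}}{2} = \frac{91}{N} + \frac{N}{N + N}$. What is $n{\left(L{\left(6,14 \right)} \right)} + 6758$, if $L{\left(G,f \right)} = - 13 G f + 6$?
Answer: $\frac{3662444}{543} \approx 6744.8$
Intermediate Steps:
$L{\left(G,f \right)} = 6 - 13 G f$ ($L{\left(G,f \right)} = - 13 G f + 6 = 6 - 13 G f$)
$n{\left(N \right)} = -13 + \frac{182}{N}$ ($n{\left(N \right)} = -14 + 2 \left(\frac{91}{N} + \frac{N}{N + N}\right) = -14 + 2 \left(\frac{91}{N} + \frac{N}{2 N}\right) = -14 + 2 \left(\frac{91}{N} + N \frac{1}{2 N}\right) = -14 + 2 \left(\frac{91}{N} + \frac{1}{2}\right) = -14 + 2 \left(\frac{1}{2} + \frac{91}{N}\right) = -14 + \left(1 + \frac{182}{N}\right) = -13 + \frac{182}{N}$)
$n{\left(L{\left(6,14 \right)} \right)} + 6758 = \left(-13 + \frac{182}{6 - 78 \cdot 14}\right) + 6758 = \left(-13 + \frac{182}{6 - 1092}\right) + 6758 = \left(-13 + \frac{182}{-1086}\right) + 6758 = \left(-13 + 182 \left(- \frac{1}{1086}\right)\right) + 6758 = \left(-13 - \frac{91}{543}\right) + 6758 = - \frac{7150}{543} + 6758 = \frac{3662444}{543}$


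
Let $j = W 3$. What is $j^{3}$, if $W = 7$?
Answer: $9261$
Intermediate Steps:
$j = 21$ ($j = 7 \cdot 3 = 21$)
$j^{3} = 21^{3} = 9261$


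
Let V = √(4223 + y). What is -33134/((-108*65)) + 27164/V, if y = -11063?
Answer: 16567/3510 - 6791*I*√190/285 ≈ 4.7199 - 328.45*I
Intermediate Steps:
V = 6*I*√190 (V = √(4223 - 11063) = √(-6840) = 6*I*√190 ≈ 82.704*I)
-33134/((-108*65)) + 27164/V = -33134/((-108*65)) + 27164/((6*I*√190)) = -33134/(-7020) + 27164*(-I*√190/1140) = -33134*(-1/7020) - 6791*I*√190/285 = 16567/3510 - 6791*I*√190/285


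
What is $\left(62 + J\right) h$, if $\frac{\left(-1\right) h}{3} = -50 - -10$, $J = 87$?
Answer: $17880$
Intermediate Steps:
$h = 120$ ($h = - 3 \left(-50 - -10\right) = - 3 \left(-50 + 10\right) = \left(-3\right) \left(-40\right) = 120$)
$\left(62 + J\right) h = \left(62 + 87\right) 120 = 149 \cdot 120 = 17880$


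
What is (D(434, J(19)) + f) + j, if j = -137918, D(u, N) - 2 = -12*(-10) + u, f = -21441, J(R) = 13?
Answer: -158803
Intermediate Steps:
D(u, N) = 122 + u (D(u, N) = 2 + (-12*(-10) + u) = 2 + (120 + u) = 122 + u)
(D(434, J(19)) + f) + j = ((122 + 434) - 21441) - 137918 = (556 - 21441) - 137918 = -20885 - 137918 = -158803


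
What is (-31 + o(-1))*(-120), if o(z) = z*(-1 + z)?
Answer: 3480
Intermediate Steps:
(-31 + o(-1))*(-120) = (-31 - (-1 - 1))*(-120) = (-31 - 1*(-2))*(-120) = (-31 + 2)*(-120) = -29*(-120) = 3480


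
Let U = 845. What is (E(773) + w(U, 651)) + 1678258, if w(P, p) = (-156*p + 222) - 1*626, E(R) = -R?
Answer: 1575525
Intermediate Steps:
w(P, p) = -404 - 156*p (w(P, p) = (222 - 156*p) - 626 = -404 - 156*p)
(E(773) + w(U, 651)) + 1678258 = (-1*773 + (-404 - 156*651)) + 1678258 = (-773 + (-404 - 101556)) + 1678258 = (-773 - 101960) + 1678258 = -102733 + 1678258 = 1575525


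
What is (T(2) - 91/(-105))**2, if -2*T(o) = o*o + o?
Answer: 1024/225 ≈ 4.5511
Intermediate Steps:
T(o) = -o/2 - o**2/2 (T(o) = -(o*o + o)/2 = -(o**2 + o)/2 = -(o + o**2)/2 = -o/2 - o**2/2)
(T(2) - 91/(-105))**2 = (-1/2*2*(1 + 2) - 91/(-105))**2 = (-1/2*2*3 - 91*(-1/105))**2 = (-3 + 13/15)**2 = (-32/15)**2 = 1024/225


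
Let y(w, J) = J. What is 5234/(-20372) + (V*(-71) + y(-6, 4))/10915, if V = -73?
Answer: 24270227/111180190 ≈ 0.21830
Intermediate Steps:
5234/(-20372) + (V*(-71) + y(-6, 4))/10915 = 5234/(-20372) + (-73*(-71) + 4)/10915 = 5234*(-1/20372) + (5183 + 4)*(1/10915) = -2617/10186 + 5187*(1/10915) = -2617/10186 + 5187/10915 = 24270227/111180190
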